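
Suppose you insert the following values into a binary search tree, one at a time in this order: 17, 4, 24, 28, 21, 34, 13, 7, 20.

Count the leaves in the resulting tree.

3

Resulting structure (node: left, right):
  17: L=4, R=24
  4: L=–, R=13
  24: L=21, R=28
  28: L=–, R=34
  21: L=20, R=–
  34: L=–, R=–
  13: L=7, R=–
  7: L=–, R=–
  20: L=–, R=–

Leaves: 7, 20, 34 — 3 in total.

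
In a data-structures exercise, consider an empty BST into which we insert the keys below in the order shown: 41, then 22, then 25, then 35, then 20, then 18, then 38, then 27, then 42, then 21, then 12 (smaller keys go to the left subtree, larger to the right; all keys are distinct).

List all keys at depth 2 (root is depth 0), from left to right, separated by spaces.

Resulting structure (node: left, right):
  41: L=22, R=42
  22: L=20, R=25
  25: L=–, R=35
  35: L=27, R=38
  20: L=18, R=21
  18: L=12, R=–
  38: L=–, R=–
  27: L=–, R=–
  42: L=–, R=–
  21: L=–, R=–
  12: L=–, R=–

20 25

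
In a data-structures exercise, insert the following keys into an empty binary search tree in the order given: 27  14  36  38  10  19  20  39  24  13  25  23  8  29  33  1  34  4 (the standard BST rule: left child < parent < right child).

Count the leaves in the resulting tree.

6

Resulting structure (node: left, right):
  27: L=14, R=36
  14: L=10, R=19
  36: L=29, R=38
  38: L=–, R=39
  10: L=8, R=13
  19: L=–, R=20
  20: L=–, R=24
  39: L=–, R=–
  24: L=23, R=25
  13: L=–, R=–
  25: L=–, R=–
  23: L=–, R=–
  8: L=1, R=–
  29: L=–, R=33
  33: L=–, R=34
  1: L=–, R=4
  34: L=–, R=–
  4: L=–, R=–

Leaves: 4, 13, 23, 25, 34, 39 — 6 in total.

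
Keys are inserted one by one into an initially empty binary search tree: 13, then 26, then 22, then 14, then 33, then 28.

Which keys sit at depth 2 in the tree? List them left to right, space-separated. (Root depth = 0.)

22 33

Insert 13: tree is empty, so 13 becomes the root.
Insert 26: 26 > 13 → go right. Place as right child of 13.
Insert 22: 22 > 13 → go right; 22 < 26 → go left. Place as left child of 26.
Insert 14: 14 > 13 → go right; 14 < 26 → go left; 14 < 22 → go left. Place as left child of 22.
Insert 33: 33 > 13 → go right; 33 > 26 → go right. Place as right child of 26.
Insert 28: 28 > 13 → go right; 28 > 26 → go right; 28 < 33 → go left. Place as left child of 33.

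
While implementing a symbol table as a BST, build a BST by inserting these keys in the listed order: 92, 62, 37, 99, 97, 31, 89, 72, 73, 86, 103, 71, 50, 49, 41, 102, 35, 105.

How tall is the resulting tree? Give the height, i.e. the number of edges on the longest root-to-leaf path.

5

Insert 92: tree is empty, so 92 becomes the root.
Insert 62: 62 < 92 → go left. Place as left child of 92.
Insert 37: 37 < 92 → go left; 37 < 62 → go left. Place as left child of 62.
Insert 99: 99 > 92 → go right. Place as right child of 92.
Insert 97: 97 > 92 → go right; 97 < 99 → go left. Place as left child of 99.
Insert 31: 31 < 92 → go left; 31 < 62 → go left; 31 < 37 → go left. Place as left child of 37.
Insert 89: 89 < 92 → go left; 89 > 62 → go right. Place as right child of 62.
Insert 72: 72 < 92 → go left; 72 > 62 → go right; 72 < 89 → go left. Place as left child of 89.
Insert 73: 73 < 92 → go left; 73 > 62 → go right; 73 < 89 → go left; 73 > 72 → go right. Place as right child of 72.
Insert 86: 86 < 92 → go left; 86 > 62 → go right; 86 < 89 → go left; 86 > 72 → go right; 86 > 73 → go right. Place as right child of 73.
Insert 103: 103 > 92 → go right; 103 > 99 → go right. Place as right child of 99.
Insert 71: 71 < 92 → go left; 71 > 62 → go right; 71 < 89 → go left; 71 < 72 → go left. Place as left child of 72.
Insert 50: 50 < 92 → go left; 50 < 62 → go left; 50 > 37 → go right. Place as right child of 37.
Insert 49: 49 < 92 → go left; 49 < 62 → go left; 49 > 37 → go right; 49 < 50 → go left. Place as left child of 50.
Insert 41: 41 < 92 → go left; 41 < 62 → go left; 41 > 37 → go right; 41 < 50 → go left; 41 < 49 → go left. Place as left child of 49.
Insert 102: 102 > 92 → go right; 102 > 99 → go right; 102 < 103 → go left. Place as left child of 103.
Insert 35: 35 < 92 → go left; 35 < 62 → go left; 35 < 37 → go left; 35 > 31 → go right. Place as right child of 31.
Insert 105: 105 > 92 → go right; 105 > 99 → go right; 105 > 103 → go right. Place as right child of 103.

The deepest node is 86 at depth 5.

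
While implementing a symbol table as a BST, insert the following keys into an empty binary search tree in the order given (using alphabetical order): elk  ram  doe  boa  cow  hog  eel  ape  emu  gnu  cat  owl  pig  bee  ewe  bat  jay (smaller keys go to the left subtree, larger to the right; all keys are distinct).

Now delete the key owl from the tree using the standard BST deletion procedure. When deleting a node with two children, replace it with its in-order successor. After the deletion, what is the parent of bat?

bee

elk: root
ram: right child of elk (depth 1)
doe: left child of elk (depth 1)
boa: left child of doe (depth 2)
cow: right child of boa (depth 3)
hog: left child of ram (depth 2)
eel: right child of doe (depth 2)
ape: left child of boa (depth 3)
emu: left child of hog (depth 3)
gnu: right child of emu (depth 4)
cat: left child of cow (depth 4)
owl: right child of hog (depth 3)
pig: right child of owl (depth 4)
bee: right child of ape (depth 4)
ewe: left child of gnu (depth 5)
bat: left child of bee (depth 5)
jay: left child of owl (depth 4)

Delete owl (two children — replace with in-order successor).
After deletion, bat's parent is bee.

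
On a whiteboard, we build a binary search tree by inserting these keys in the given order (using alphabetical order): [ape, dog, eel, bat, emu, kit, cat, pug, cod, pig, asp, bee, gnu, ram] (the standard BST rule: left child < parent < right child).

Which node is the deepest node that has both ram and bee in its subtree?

ape: root
dog: right child of ape (depth 1)
eel: right child of dog (depth 2)
bat: left child of dog (depth 2)
emu: right child of eel (depth 3)
kit: right child of emu (depth 4)
cat: right child of bat (depth 3)
pug: right child of kit (depth 5)
cod: right child of cat (depth 4)
pig: left child of pug (depth 6)
asp: left child of bat (depth 3)
bee: left child of cat (depth 4)
gnu: left child of kit (depth 5)
ram: right child of pug (depth 6)

Path to ram: ape → dog → eel → emu → kit → pug → ram
Path to bee: ape → dog → bat → cat → bee
The paths share a prefix ending at dog, then split left and right.

dog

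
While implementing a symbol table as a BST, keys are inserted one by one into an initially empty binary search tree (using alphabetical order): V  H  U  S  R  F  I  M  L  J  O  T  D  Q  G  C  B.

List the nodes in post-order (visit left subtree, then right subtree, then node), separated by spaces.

Insert V: tree is empty, so V becomes the root.
Insert H: H < V → go left. Place as left child of V.
Insert U: U < V → go left; U > H → go right. Place as right child of H.
Insert S: S < V → go left; S > H → go right; S < U → go left. Place as left child of U.
Insert R: R < V → go left; R > H → go right; R < U → go left; R < S → go left. Place as left child of S.
Insert F: F < V → go left; F < H → go left. Place as left child of H.
Insert I: I < V → go left; I > H → go right; I < U → go left; I < S → go left; I < R → go left. Place as left child of R.
Insert M: M < V → go left; M > H → go right; M < U → go left; M < S → go left; M < R → go left; M > I → go right. Place as right child of I.
Insert L: L < V → go left; L > H → go right; L < U → go left; L < S → go left; L < R → go left; L > I → go right; L < M → go left. Place as left child of M.
Insert J: J < V → go left; J > H → go right; J < U → go left; J < S → go left; J < R → go left; J > I → go right; J < M → go left; J < L → go left. Place as left child of L.
Insert O: O < V → go left; O > H → go right; O < U → go left; O < S → go left; O < R → go left; O > I → go right; O > M → go right. Place as right child of M.
Insert T: T < V → go left; T > H → go right; T < U → go left; T > S → go right. Place as right child of S.
Insert D: D < V → go left; D < H → go left; D < F → go left. Place as left child of F.
Insert Q: Q < V → go left; Q > H → go right; Q < U → go left; Q < S → go left; Q < R → go left; Q > I → go right; Q > M → go right; Q > O → go right. Place as right child of O.
Insert G: G < V → go left; G < H → go left; G > F → go right. Place as right child of F.
Insert C: C < V → go left; C < H → go left; C < F → go left; C < D → go left. Place as left child of D.
Insert B: B < V → go left; B < H → go left; B < F → go left; B < D → go left; B < C → go left. Place as left child of C.

B C D G F J L Q O M I R T S U H V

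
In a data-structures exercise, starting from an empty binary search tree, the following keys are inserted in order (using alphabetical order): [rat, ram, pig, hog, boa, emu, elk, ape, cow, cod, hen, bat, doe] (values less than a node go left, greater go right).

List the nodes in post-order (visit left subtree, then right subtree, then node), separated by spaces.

bat ape cod doe cow elk hen emu boa hog pig ram rat

rat: root
ram: left child of rat (depth 1)
pig: left child of ram (depth 2)
hog: left child of pig (depth 3)
boa: left child of hog (depth 4)
emu: right child of boa (depth 5)
elk: left child of emu (depth 6)
ape: left child of boa (depth 5)
cow: left child of elk (depth 7)
cod: left child of cow (depth 8)
hen: right child of emu (depth 6)
bat: right child of ape (depth 6)
doe: right child of cow (depth 8)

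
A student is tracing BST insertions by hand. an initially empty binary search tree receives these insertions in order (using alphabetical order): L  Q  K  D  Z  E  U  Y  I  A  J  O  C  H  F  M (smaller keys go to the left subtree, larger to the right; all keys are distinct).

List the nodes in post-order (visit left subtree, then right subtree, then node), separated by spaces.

C A F H J I E D K M O Y U Z Q L

Resulting structure (node: left, right):
  L: L=K, R=Q
  Q: L=O, R=Z
  K: L=D, R=–
  D: L=A, R=E
  Z: L=U, R=–
  E: L=–, R=I
  U: L=–, R=Y
  Y: L=–, R=–
  I: L=H, R=J
  A: L=–, R=C
  J: L=–, R=–
  O: L=M, R=–
  C: L=–, R=–
  H: L=F, R=–
  F: L=–, R=–
  M: L=–, R=–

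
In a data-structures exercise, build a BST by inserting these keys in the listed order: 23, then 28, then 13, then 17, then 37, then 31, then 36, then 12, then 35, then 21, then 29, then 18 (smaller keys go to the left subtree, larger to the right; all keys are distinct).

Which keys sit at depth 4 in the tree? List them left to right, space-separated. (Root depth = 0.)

18 29 36

Insert 23: tree is empty, so 23 becomes the root.
Insert 28: 28 > 23 → go right. Place as right child of 23.
Insert 13: 13 < 23 → go left. Place as left child of 23.
Insert 17: 17 < 23 → go left; 17 > 13 → go right. Place as right child of 13.
Insert 37: 37 > 23 → go right; 37 > 28 → go right. Place as right child of 28.
Insert 31: 31 > 23 → go right; 31 > 28 → go right; 31 < 37 → go left. Place as left child of 37.
Insert 36: 36 > 23 → go right; 36 > 28 → go right; 36 < 37 → go left; 36 > 31 → go right. Place as right child of 31.
Insert 12: 12 < 23 → go left; 12 < 13 → go left. Place as left child of 13.
Insert 35: 35 > 23 → go right; 35 > 28 → go right; 35 < 37 → go left; 35 > 31 → go right; 35 < 36 → go left. Place as left child of 36.
Insert 21: 21 < 23 → go left; 21 > 13 → go right; 21 > 17 → go right. Place as right child of 17.
Insert 29: 29 > 23 → go right; 29 > 28 → go right; 29 < 37 → go left; 29 < 31 → go left. Place as left child of 31.
Insert 18: 18 < 23 → go left; 18 > 13 → go right; 18 > 17 → go right; 18 < 21 → go left. Place as left child of 21.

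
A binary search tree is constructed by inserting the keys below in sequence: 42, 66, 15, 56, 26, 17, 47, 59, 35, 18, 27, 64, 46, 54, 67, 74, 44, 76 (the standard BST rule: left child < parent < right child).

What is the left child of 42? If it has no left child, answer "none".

15

42: root
66: right child of 42 (depth 1)
15: left child of 42 (depth 1)
56: left child of 66 (depth 2)
26: right child of 15 (depth 2)
17: left child of 26 (depth 3)
47: left child of 56 (depth 3)
59: right child of 56 (depth 3)
35: right child of 26 (depth 3)
18: right child of 17 (depth 4)
27: left child of 35 (depth 4)
64: right child of 59 (depth 4)
46: left child of 47 (depth 4)
54: right child of 47 (depth 4)
67: right child of 66 (depth 2)
74: right child of 67 (depth 3)
44: left child of 46 (depth 5)
76: right child of 74 (depth 4)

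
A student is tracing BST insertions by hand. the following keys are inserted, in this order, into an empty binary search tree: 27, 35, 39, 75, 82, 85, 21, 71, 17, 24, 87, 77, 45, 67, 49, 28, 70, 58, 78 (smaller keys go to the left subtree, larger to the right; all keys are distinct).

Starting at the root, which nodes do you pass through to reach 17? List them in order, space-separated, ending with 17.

27 21 17

27: root
35: right child of 27 (depth 1)
39: right child of 35 (depth 2)
75: right child of 39 (depth 3)
82: right child of 75 (depth 4)
85: right child of 82 (depth 5)
21: left child of 27 (depth 1)
71: left child of 75 (depth 4)
17: left child of 21 (depth 2)
24: right child of 21 (depth 2)
87: right child of 85 (depth 6)
77: left child of 82 (depth 5)
45: left child of 71 (depth 5)
67: right child of 45 (depth 6)
49: left child of 67 (depth 7)
28: left child of 35 (depth 2)
70: right child of 67 (depth 7)
58: right child of 49 (depth 8)
78: right child of 77 (depth 6)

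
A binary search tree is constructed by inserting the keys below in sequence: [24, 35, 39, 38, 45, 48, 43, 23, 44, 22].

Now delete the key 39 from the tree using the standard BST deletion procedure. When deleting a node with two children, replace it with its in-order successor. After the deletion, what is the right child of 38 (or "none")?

Insert 24: tree is empty, so 24 becomes the root.
Insert 35: 35 > 24 → go right. Place as right child of 24.
Insert 39: 39 > 24 → go right; 39 > 35 → go right. Place as right child of 35.
Insert 38: 38 > 24 → go right; 38 > 35 → go right; 38 < 39 → go left. Place as left child of 39.
Insert 45: 45 > 24 → go right; 45 > 35 → go right; 45 > 39 → go right. Place as right child of 39.
Insert 48: 48 > 24 → go right; 48 > 35 → go right; 48 > 39 → go right; 48 > 45 → go right. Place as right child of 45.
Insert 43: 43 > 24 → go right; 43 > 35 → go right; 43 > 39 → go right; 43 < 45 → go left. Place as left child of 45.
Insert 23: 23 < 24 → go left. Place as left child of 24.
Insert 44: 44 > 24 → go right; 44 > 35 → go right; 44 > 39 → go right; 44 < 45 → go left; 44 > 43 → go right. Place as right child of 43.
Insert 22: 22 < 24 → go left; 22 < 23 → go left. Place as left child of 23.

Delete 39 (two children — replace with in-order successor).
After deletion, 38's right child: none.

none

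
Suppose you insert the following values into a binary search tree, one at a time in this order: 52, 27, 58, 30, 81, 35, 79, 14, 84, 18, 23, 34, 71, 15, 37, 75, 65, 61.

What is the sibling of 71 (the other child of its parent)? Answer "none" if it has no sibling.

none

52: root
27: left child of 52 (depth 1)
58: right child of 52 (depth 1)
30: right child of 27 (depth 2)
81: right child of 58 (depth 2)
35: right child of 30 (depth 3)
79: left child of 81 (depth 3)
14: left child of 27 (depth 2)
84: right child of 81 (depth 3)
18: right child of 14 (depth 3)
23: right child of 18 (depth 4)
34: left child of 35 (depth 4)
71: left child of 79 (depth 4)
15: left child of 18 (depth 4)
37: right child of 35 (depth 4)
75: right child of 71 (depth 5)
65: left child of 71 (depth 5)
61: left child of 65 (depth 6)

71's parent is 79, which has only one child.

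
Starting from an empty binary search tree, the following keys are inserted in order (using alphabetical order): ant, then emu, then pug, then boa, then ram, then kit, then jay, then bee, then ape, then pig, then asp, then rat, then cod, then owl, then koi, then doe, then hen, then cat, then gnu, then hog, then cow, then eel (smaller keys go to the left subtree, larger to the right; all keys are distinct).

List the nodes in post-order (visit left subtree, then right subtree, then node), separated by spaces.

Resulting structure (node: left, right):
  ant: L=–, R=emu
  emu: L=boa, R=pug
  pug: L=kit, R=ram
  boa: L=bee, R=cod
  ram: L=–, R=rat
  kit: L=jay, R=pig
  jay: L=hen, R=–
  bee: L=ape, R=–
  ape: L=–, R=asp
  pig: L=owl, R=–
  asp: L=–, R=–
  rat: L=–, R=–
  cod: L=cat, R=doe
  owl: L=koi, R=–
  koi: L=–, R=–
  doe: L=cow, R=eel
  hen: L=gnu, R=hog
  cat: L=–, R=–
  gnu: L=–, R=–
  hog: L=–, R=–
  cow: L=–, R=–
  eel: L=–, R=–

asp ape bee cat cow eel doe cod boa gnu hog hen jay koi owl pig kit rat ram pug emu ant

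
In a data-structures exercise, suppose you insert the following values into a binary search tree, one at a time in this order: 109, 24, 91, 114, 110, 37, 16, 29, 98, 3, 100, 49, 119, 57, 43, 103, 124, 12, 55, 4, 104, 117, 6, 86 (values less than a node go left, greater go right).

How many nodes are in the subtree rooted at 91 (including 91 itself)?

12

Insert 109: tree is empty, so 109 becomes the root.
Insert 24: 24 < 109 → go left. Place as left child of 109.
Insert 91: 91 < 109 → go left; 91 > 24 → go right. Place as right child of 24.
Insert 114: 114 > 109 → go right. Place as right child of 109.
Insert 110: 110 > 109 → go right; 110 < 114 → go left. Place as left child of 114.
Insert 37: 37 < 109 → go left; 37 > 24 → go right; 37 < 91 → go left. Place as left child of 91.
Insert 16: 16 < 109 → go left; 16 < 24 → go left. Place as left child of 24.
Insert 29: 29 < 109 → go left; 29 > 24 → go right; 29 < 91 → go left; 29 < 37 → go left. Place as left child of 37.
Insert 98: 98 < 109 → go left; 98 > 24 → go right; 98 > 91 → go right. Place as right child of 91.
Insert 3: 3 < 109 → go left; 3 < 24 → go left; 3 < 16 → go left. Place as left child of 16.
Insert 100: 100 < 109 → go left; 100 > 24 → go right; 100 > 91 → go right; 100 > 98 → go right. Place as right child of 98.
Insert 49: 49 < 109 → go left; 49 > 24 → go right; 49 < 91 → go left; 49 > 37 → go right. Place as right child of 37.
Insert 119: 119 > 109 → go right; 119 > 114 → go right. Place as right child of 114.
Insert 57: 57 < 109 → go left; 57 > 24 → go right; 57 < 91 → go left; 57 > 37 → go right; 57 > 49 → go right. Place as right child of 49.
Insert 43: 43 < 109 → go left; 43 > 24 → go right; 43 < 91 → go left; 43 > 37 → go right; 43 < 49 → go left. Place as left child of 49.
Insert 103: 103 < 109 → go left; 103 > 24 → go right; 103 > 91 → go right; 103 > 98 → go right; 103 > 100 → go right. Place as right child of 100.
Insert 124: 124 > 109 → go right; 124 > 114 → go right; 124 > 119 → go right. Place as right child of 119.
Insert 12: 12 < 109 → go left; 12 < 24 → go left; 12 < 16 → go left; 12 > 3 → go right. Place as right child of 3.
Insert 55: 55 < 109 → go left; 55 > 24 → go right; 55 < 91 → go left; 55 > 37 → go right; 55 > 49 → go right; 55 < 57 → go left. Place as left child of 57.
Insert 4: 4 < 109 → go left; 4 < 24 → go left; 4 < 16 → go left; 4 > 3 → go right; 4 < 12 → go left. Place as left child of 12.
Insert 104: 104 < 109 → go left; 104 > 24 → go right; 104 > 91 → go right; 104 > 98 → go right; 104 > 100 → go right; 104 > 103 → go right. Place as right child of 103.
Insert 117: 117 > 109 → go right; 117 > 114 → go right; 117 < 119 → go left. Place as left child of 119.
Insert 6: 6 < 109 → go left; 6 < 24 → go left; 6 < 16 → go left; 6 > 3 → go right; 6 < 12 → go left; 6 > 4 → go right. Place as right child of 4.
Insert 86: 86 < 109 → go left; 86 > 24 → go right; 86 < 91 → go left; 86 > 37 → go right; 86 > 49 → go right; 86 > 57 → go right. Place as right child of 57.

Subtree rooted at 91 contains: 91, 37, 29, 49, 43, 57, 55, 86, 98, 100, 103, 104 — 12 nodes.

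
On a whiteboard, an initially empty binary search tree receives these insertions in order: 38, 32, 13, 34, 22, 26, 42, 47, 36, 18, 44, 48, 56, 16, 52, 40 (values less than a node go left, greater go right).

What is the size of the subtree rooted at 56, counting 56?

Insert 38: tree is empty, so 38 becomes the root.
Insert 32: 32 < 38 → go left. Place as left child of 38.
Insert 13: 13 < 38 → go left; 13 < 32 → go left. Place as left child of 32.
Insert 34: 34 < 38 → go left; 34 > 32 → go right. Place as right child of 32.
Insert 22: 22 < 38 → go left; 22 < 32 → go left; 22 > 13 → go right. Place as right child of 13.
Insert 26: 26 < 38 → go left; 26 < 32 → go left; 26 > 13 → go right; 26 > 22 → go right. Place as right child of 22.
Insert 42: 42 > 38 → go right. Place as right child of 38.
Insert 47: 47 > 38 → go right; 47 > 42 → go right. Place as right child of 42.
Insert 36: 36 < 38 → go left; 36 > 32 → go right; 36 > 34 → go right. Place as right child of 34.
Insert 18: 18 < 38 → go left; 18 < 32 → go left; 18 > 13 → go right; 18 < 22 → go left. Place as left child of 22.
Insert 44: 44 > 38 → go right; 44 > 42 → go right; 44 < 47 → go left. Place as left child of 47.
Insert 48: 48 > 38 → go right; 48 > 42 → go right; 48 > 47 → go right. Place as right child of 47.
Insert 56: 56 > 38 → go right; 56 > 42 → go right; 56 > 47 → go right; 56 > 48 → go right. Place as right child of 48.
Insert 16: 16 < 38 → go left; 16 < 32 → go left; 16 > 13 → go right; 16 < 22 → go left; 16 < 18 → go left. Place as left child of 18.
Insert 52: 52 > 38 → go right; 52 > 42 → go right; 52 > 47 → go right; 52 > 48 → go right; 52 < 56 → go left. Place as left child of 56.
Insert 40: 40 > 38 → go right; 40 < 42 → go left. Place as left child of 42.

Subtree rooted at 56 contains: 56, 52 — 2 nodes.

2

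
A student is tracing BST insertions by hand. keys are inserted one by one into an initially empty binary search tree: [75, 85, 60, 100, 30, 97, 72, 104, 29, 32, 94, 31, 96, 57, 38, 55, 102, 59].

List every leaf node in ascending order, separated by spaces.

75: root
85: right child of 75 (depth 1)
60: left child of 75 (depth 1)
100: right child of 85 (depth 2)
30: left child of 60 (depth 2)
97: left child of 100 (depth 3)
72: right child of 60 (depth 2)
104: right child of 100 (depth 3)
29: left child of 30 (depth 3)
32: right child of 30 (depth 3)
94: left child of 97 (depth 4)
31: left child of 32 (depth 4)
96: right child of 94 (depth 5)
57: right child of 32 (depth 4)
38: left child of 57 (depth 5)
55: right child of 38 (depth 6)
102: left child of 104 (depth 4)
59: right child of 57 (depth 5)

29 31 55 59 72 96 102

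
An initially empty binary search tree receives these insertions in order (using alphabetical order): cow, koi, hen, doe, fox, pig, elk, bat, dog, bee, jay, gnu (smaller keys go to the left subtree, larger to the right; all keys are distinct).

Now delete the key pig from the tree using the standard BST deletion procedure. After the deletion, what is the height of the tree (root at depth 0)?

6

Resulting structure (node: left, right):
  cow: L=bat, R=koi
  koi: L=hen, R=pig
  hen: L=doe, R=jay
  doe: L=–, R=fox
  fox: L=elk, R=gnu
  pig: L=–, R=–
  elk: L=dog, R=–
  bat: L=–, R=bee
  dog: L=–, R=–
  bee: L=–, R=–
  jay: L=–, R=–
  gnu: L=–, R=–

Delete pig (at most one child — splice it out).
After deletion, deepest node is dog at depth 6.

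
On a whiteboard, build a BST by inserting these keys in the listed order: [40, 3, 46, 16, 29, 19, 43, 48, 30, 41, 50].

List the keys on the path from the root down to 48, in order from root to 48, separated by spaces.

40 46 48

Insert 40: tree is empty, so 40 becomes the root.
Insert 3: 3 < 40 → go left. Place as left child of 40.
Insert 46: 46 > 40 → go right. Place as right child of 40.
Insert 16: 16 < 40 → go left; 16 > 3 → go right. Place as right child of 3.
Insert 29: 29 < 40 → go left; 29 > 3 → go right; 29 > 16 → go right. Place as right child of 16.
Insert 19: 19 < 40 → go left; 19 > 3 → go right; 19 > 16 → go right; 19 < 29 → go left. Place as left child of 29.
Insert 43: 43 > 40 → go right; 43 < 46 → go left. Place as left child of 46.
Insert 48: 48 > 40 → go right; 48 > 46 → go right. Place as right child of 46.
Insert 30: 30 < 40 → go left; 30 > 3 → go right; 30 > 16 → go right; 30 > 29 → go right. Place as right child of 29.
Insert 41: 41 > 40 → go right; 41 < 46 → go left; 41 < 43 → go left. Place as left child of 43.
Insert 50: 50 > 40 → go right; 50 > 46 → go right; 50 > 48 → go right. Place as right child of 48.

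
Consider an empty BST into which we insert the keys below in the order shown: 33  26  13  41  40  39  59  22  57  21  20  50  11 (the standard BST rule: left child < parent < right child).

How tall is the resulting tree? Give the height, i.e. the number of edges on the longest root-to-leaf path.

5

33: root
26: left child of 33 (depth 1)
13: left child of 26 (depth 2)
41: right child of 33 (depth 1)
40: left child of 41 (depth 2)
39: left child of 40 (depth 3)
59: right child of 41 (depth 2)
22: right child of 13 (depth 3)
57: left child of 59 (depth 3)
21: left child of 22 (depth 4)
20: left child of 21 (depth 5)
50: left child of 57 (depth 4)
11: left child of 13 (depth 3)

The deepest node is 20 at depth 5.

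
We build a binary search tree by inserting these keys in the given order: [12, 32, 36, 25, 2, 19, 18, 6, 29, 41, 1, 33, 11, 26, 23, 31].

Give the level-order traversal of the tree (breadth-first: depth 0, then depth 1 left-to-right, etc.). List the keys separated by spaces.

Insert 12: tree is empty, so 12 becomes the root.
Insert 32: 32 > 12 → go right. Place as right child of 12.
Insert 36: 36 > 12 → go right; 36 > 32 → go right. Place as right child of 32.
Insert 25: 25 > 12 → go right; 25 < 32 → go left. Place as left child of 32.
Insert 2: 2 < 12 → go left. Place as left child of 12.
Insert 19: 19 > 12 → go right; 19 < 32 → go left; 19 < 25 → go left. Place as left child of 25.
Insert 18: 18 > 12 → go right; 18 < 32 → go left; 18 < 25 → go left; 18 < 19 → go left. Place as left child of 19.
Insert 6: 6 < 12 → go left; 6 > 2 → go right. Place as right child of 2.
Insert 29: 29 > 12 → go right; 29 < 32 → go left; 29 > 25 → go right. Place as right child of 25.
Insert 41: 41 > 12 → go right; 41 > 32 → go right; 41 > 36 → go right. Place as right child of 36.
Insert 1: 1 < 12 → go left; 1 < 2 → go left. Place as left child of 2.
Insert 33: 33 > 12 → go right; 33 > 32 → go right; 33 < 36 → go left. Place as left child of 36.
Insert 11: 11 < 12 → go left; 11 > 2 → go right; 11 > 6 → go right. Place as right child of 6.
Insert 26: 26 > 12 → go right; 26 < 32 → go left; 26 > 25 → go right; 26 < 29 → go left. Place as left child of 29.
Insert 23: 23 > 12 → go right; 23 < 32 → go left; 23 < 25 → go left; 23 > 19 → go right. Place as right child of 19.
Insert 31: 31 > 12 → go right; 31 < 32 → go left; 31 > 25 → go right; 31 > 29 → go right. Place as right child of 29.

12 2 32 1 6 25 36 11 19 29 33 41 18 23 26 31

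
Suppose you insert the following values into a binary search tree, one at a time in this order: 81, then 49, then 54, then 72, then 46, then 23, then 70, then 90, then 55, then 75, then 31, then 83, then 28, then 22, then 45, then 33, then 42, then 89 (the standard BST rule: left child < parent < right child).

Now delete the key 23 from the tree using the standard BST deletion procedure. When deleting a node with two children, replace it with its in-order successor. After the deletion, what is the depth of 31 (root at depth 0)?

4

81: root
49: left child of 81 (depth 1)
54: right child of 49 (depth 2)
72: right child of 54 (depth 3)
46: left child of 49 (depth 2)
23: left child of 46 (depth 3)
70: left child of 72 (depth 4)
90: right child of 81 (depth 1)
55: left child of 70 (depth 5)
75: right child of 72 (depth 4)
31: right child of 23 (depth 4)
83: left child of 90 (depth 2)
28: left child of 31 (depth 5)
22: left child of 23 (depth 4)
45: right child of 31 (depth 5)
33: left child of 45 (depth 6)
42: right child of 33 (depth 7)
89: right child of 83 (depth 3)

Delete 23 (two children — replace with in-order successor).
After deletion, path to 31: 81 → 49 → 46 → 28 → 31.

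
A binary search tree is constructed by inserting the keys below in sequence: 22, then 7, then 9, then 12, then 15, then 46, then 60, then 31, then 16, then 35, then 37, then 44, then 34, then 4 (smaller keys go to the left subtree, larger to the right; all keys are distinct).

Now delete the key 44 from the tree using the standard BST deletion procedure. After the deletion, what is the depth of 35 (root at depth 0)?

22: root
7: left child of 22 (depth 1)
9: right child of 7 (depth 2)
12: right child of 9 (depth 3)
15: right child of 12 (depth 4)
46: right child of 22 (depth 1)
60: right child of 46 (depth 2)
31: left child of 46 (depth 2)
16: right child of 15 (depth 5)
35: right child of 31 (depth 3)
37: right child of 35 (depth 4)
44: right child of 37 (depth 5)
34: left child of 35 (depth 4)
4: left child of 7 (depth 2)

Delete 44 (at most one child — splice it out).
After deletion, path to 35: 22 → 46 → 31 → 35.

3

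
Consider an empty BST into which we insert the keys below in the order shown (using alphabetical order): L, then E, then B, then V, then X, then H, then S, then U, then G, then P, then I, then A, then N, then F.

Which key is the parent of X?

V

Resulting structure (node: left, right):
  L: L=E, R=V
  E: L=B, R=H
  B: L=A, R=–
  V: L=S, R=X
  X: L=–, R=–
  H: L=G, R=I
  S: L=P, R=U
  U: L=–, R=–
  G: L=F, R=–
  P: L=N, R=–
  I: L=–, R=–
  A: L=–, R=–
  N: L=–, R=–
  F: L=–, R=–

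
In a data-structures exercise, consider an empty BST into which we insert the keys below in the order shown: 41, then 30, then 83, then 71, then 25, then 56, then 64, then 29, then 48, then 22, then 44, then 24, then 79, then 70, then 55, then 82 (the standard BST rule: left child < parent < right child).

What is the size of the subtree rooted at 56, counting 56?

Insert 41: tree is empty, so 41 becomes the root.
Insert 30: 30 < 41 → go left. Place as left child of 41.
Insert 83: 83 > 41 → go right. Place as right child of 41.
Insert 71: 71 > 41 → go right; 71 < 83 → go left. Place as left child of 83.
Insert 25: 25 < 41 → go left; 25 < 30 → go left. Place as left child of 30.
Insert 56: 56 > 41 → go right; 56 < 83 → go left; 56 < 71 → go left. Place as left child of 71.
Insert 64: 64 > 41 → go right; 64 < 83 → go left; 64 < 71 → go left; 64 > 56 → go right. Place as right child of 56.
Insert 29: 29 < 41 → go left; 29 < 30 → go left; 29 > 25 → go right. Place as right child of 25.
Insert 48: 48 > 41 → go right; 48 < 83 → go left; 48 < 71 → go left; 48 < 56 → go left. Place as left child of 56.
Insert 22: 22 < 41 → go left; 22 < 30 → go left; 22 < 25 → go left. Place as left child of 25.
Insert 44: 44 > 41 → go right; 44 < 83 → go left; 44 < 71 → go left; 44 < 56 → go left; 44 < 48 → go left. Place as left child of 48.
Insert 24: 24 < 41 → go left; 24 < 30 → go left; 24 < 25 → go left; 24 > 22 → go right. Place as right child of 22.
Insert 79: 79 > 41 → go right; 79 < 83 → go left; 79 > 71 → go right. Place as right child of 71.
Insert 70: 70 > 41 → go right; 70 < 83 → go left; 70 < 71 → go left; 70 > 56 → go right; 70 > 64 → go right. Place as right child of 64.
Insert 55: 55 > 41 → go right; 55 < 83 → go left; 55 < 71 → go left; 55 < 56 → go left; 55 > 48 → go right. Place as right child of 48.
Insert 82: 82 > 41 → go right; 82 < 83 → go left; 82 > 71 → go right; 82 > 79 → go right. Place as right child of 79.

Subtree rooted at 56 contains: 56, 48, 44, 55, 64, 70 — 6 nodes.

6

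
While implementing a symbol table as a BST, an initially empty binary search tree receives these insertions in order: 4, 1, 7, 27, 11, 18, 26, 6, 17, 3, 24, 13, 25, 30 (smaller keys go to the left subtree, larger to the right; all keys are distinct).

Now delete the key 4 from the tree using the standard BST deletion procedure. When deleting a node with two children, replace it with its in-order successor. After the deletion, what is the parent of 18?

Resulting structure (node: left, right):
  4: L=1, R=7
  1: L=–, R=3
  7: L=6, R=27
  27: L=11, R=30
  11: L=–, R=18
  18: L=17, R=26
  26: L=24, R=–
  6: L=–, R=–
  17: L=13, R=–
  3: L=–, R=–
  24: L=–, R=25
  13: L=–, R=–
  25: L=–, R=–
  30: L=–, R=–

Delete 4 (two children — replace with in-order successor).
After deletion, 18's parent is 11.

11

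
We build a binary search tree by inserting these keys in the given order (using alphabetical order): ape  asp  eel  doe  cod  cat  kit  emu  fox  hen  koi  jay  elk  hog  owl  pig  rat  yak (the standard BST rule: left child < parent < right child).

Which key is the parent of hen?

fox

ape: root
asp: right child of ape (depth 1)
eel: right child of asp (depth 2)
doe: left child of eel (depth 3)
cod: left child of doe (depth 4)
cat: left child of cod (depth 5)
kit: right child of eel (depth 3)
emu: left child of kit (depth 4)
fox: right child of emu (depth 5)
hen: right child of fox (depth 6)
koi: right child of kit (depth 4)
jay: right child of hen (depth 7)
elk: left child of emu (depth 5)
hog: left child of jay (depth 8)
owl: right child of koi (depth 5)
pig: right child of owl (depth 6)
rat: right child of pig (depth 7)
yak: right child of rat (depth 8)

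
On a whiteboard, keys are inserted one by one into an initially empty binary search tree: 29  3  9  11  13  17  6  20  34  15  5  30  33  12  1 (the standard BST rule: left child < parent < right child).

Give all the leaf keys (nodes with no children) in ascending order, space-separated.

Resulting structure (node: left, right):
  29: L=3, R=34
  3: L=1, R=9
  9: L=6, R=11
  11: L=–, R=13
  13: L=12, R=17
  17: L=15, R=20
  6: L=5, R=–
  20: L=–, R=–
  34: L=30, R=–
  15: L=–, R=–
  5: L=–, R=–
  30: L=–, R=33
  33: L=–, R=–
  12: L=–, R=–
  1: L=–, R=–

1 5 12 15 20 33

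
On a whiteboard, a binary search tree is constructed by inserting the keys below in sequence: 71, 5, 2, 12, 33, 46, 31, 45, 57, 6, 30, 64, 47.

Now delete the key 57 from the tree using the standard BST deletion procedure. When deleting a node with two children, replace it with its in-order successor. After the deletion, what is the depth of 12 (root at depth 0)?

Insert 71: tree is empty, so 71 becomes the root.
Insert 5: 5 < 71 → go left. Place as left child of 71.
Insert 2: 2 < 71 → go left; 2 < 5 → go left. Place as left child of 5.
Insert 12: 12 < 71 → go left; 12 > 5 → go right. Place as right child of 5.
Insert 33: 33 < 71 → go left; 33 > 5 → go right; 33 > 12 → go right. Place as right child of 12.
Insert 46: 46 < 71 → go left; 46 > 5 → go right; 46 > 12 → go right; 46 > 33 → go right. Place as right child of 33.
Insert 31: 31 < 71 → go left; 31 > 5 → go right; 31 > 12 → go right; 31 < 33 → go left. Place as left child of 33.
Insert 45: 45 < 71 → go left; 45 > 5 → go right; 45 > 12 → go right; 45 > 33 → go right; 45 < 46 → go left. Place as left child of 46.
Insert 57: 57 < 71 → go left; 57 > 5 → go right; 57 > 12 → go right; 57 > 33 → go right; 57 > 46 → go right. Place as right child of 46.
Insert 6: 6 < 71 → go left; 6 > 5 → go right; 6 < 12 → go left. Place as left child of 12.
Insert 30: 30 < 71 → go left; 30 > 5 → go right; 30 > 12 → go right; 30 < 33 → go left; 30 < 31 → go left. Place as left child of 31.
Insert 64: 64 < 71 → go left; 64 > 5 → go right; 64 > 12 → go right; 64 > 33 → go right; 64 > 46 → go right; 64 > 57 → go right. Place as right child of 57.
Insert 47: 47 < 71 → go left; 47 > 5 → go right; 47 > 12 → go right; 47 > 33 → go right; 47 > 46 → go right; 47 < 57 → go left. Place as left child of 57.

Delete 57 (two children — replace with in-order successor).
After deletion, path to 12: 71 → 5 → 12.

2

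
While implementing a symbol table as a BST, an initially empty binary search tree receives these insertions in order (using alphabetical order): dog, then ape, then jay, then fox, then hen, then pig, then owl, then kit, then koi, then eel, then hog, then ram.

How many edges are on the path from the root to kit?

4

Insert dog: tree is empty, so dog becomes the root.
Insert ape: ape < dog → go left. Place as left child of dog.
Insert jay: jay > dog → go right. Place as right child of dog.
Insert fox: fox > dog → go right; fox < jay → go left. Place as left child of jay.
Insert hen: hen > dog → go right; hen < jay → go left; hen > fox → go right. Place as right child of fox.
Insert pig: pig > dog → go right; pig > jay → go right. Place as right child of jay.
Insert owl: owl > dog → go right; owl > jay → go right; owl < pig → go left. Place as left child of pig.
Insert kit: kit > dog → go right; kit > jay → go right; kit < pig → go left; kit < owl → go left. Place as left child of owl.
Insert koi: koi > dog → go right; koi > jay → go right; koi < pig → go left; koi < owl → go left; koi > kit → go right. Place as right child of kit.
Insert eel: eel > dog → go right; eel < jay → go left; eel < fox → go left. Place as left child of fox.
Insert hog: hog > dog → go right; hog < jay → go left; hog > fox → go right; hog > hen → go right. Place as right child of hen.
Insert ram: ram > dog → go right; ram > jay → go right; ram > pig → go right. Place as right child of pig.

Path to kit: dog → jay → pig → owl → kit, which is 4 edges.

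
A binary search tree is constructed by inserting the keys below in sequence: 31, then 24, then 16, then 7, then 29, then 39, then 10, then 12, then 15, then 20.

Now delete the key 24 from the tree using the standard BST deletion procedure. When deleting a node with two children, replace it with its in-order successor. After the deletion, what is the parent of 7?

16

Insert 31: tree is empty, so 31 becomes the root.
Insert 24: 24 < 31 → go left. Place as left child of 31.
Insert 16: 16 < 31 → go left; 16 < 24 → go left. Place as left child of 24.
Insert 7: 7 < 31 → go left; 7 < 24 → go left; 7 < 16 → go left. Place as left child of 16.
Insert 29: 29 < 31 → go left; 29 > 24 → go right. Place as right child of 24.
Insert 39: 39 > 31 → go right. Place as right child of 31.
Insert 10: 10 < 31 → go left; 10 < 24 → go left; 10 < 16 → go left; 10 > 7 → go right. Place as right child of 7.
Insert 12: 12 < 31 → go left; 12 < 24 → go left; 12 < 16 → go left; 12 > 7 → go right; 12 > 10 → go right. Place as right child of 10.
Insert 15: 15 < 31 → go left; 15 < 24 → go left; 15 < 16 → go left; 15 > 7 → go right; 15 > 10 → go right; 15 > 12 → go right. Place as right child of 12.
Insert 20: 20 < 31 → go left; 20 < 24 → go left; 20 > 16 → go right. Place as right child of 16.

Delete 24 (two children — replace with in-order successor).
After deletion, 7's parent is 16.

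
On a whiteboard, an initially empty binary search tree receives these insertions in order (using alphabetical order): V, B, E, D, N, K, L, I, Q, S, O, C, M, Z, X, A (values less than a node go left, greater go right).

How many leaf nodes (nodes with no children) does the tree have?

7

Insert V: tree is empty, so V becomes the root.
Insert B: B < V → go left. Place as left child of V.
Insert E: E < V → go left; E > B → go right. Place as right child of B.
Insert D: D < V → go left; D > B → go right; D < E → go left. Place as left child of E.
Insert N: N < V → go left; N > B → go right; N > E → go right. Place as right child of E.
Insert K: K < V → go left; K > B → go right; K > E → go right; K < N → go left. Place as left child of N.
Insert L: L < V → go left; L > B → go right; L > E → go right; L < N → go left; L > K → go right. Place as right child of K.
Insert I: I < V → go left; I > B → go right; I > E → go right; I < N → go left; I < K → go left. Place as left child of K.
Insert Q: Q < V → go left; Q > B → go right; Q > E → go right; Q > N → go right. Place as right child of N.
Insert S: S < V → go left; S > B → go right; S > E → go right; S > N → go right; S > Q → go right. Place as right child of Q.
Insert O: O < V → go left; O > B → go right; O > E → go right; O > N → go right; O < Q → go left. Place as left child of Q.
Insert C: C < V → go left; C > B → go right; C < E → go left; C < D → go left. Place as left child of D.
Insert M: M < V → go left; M > B → go right; M > E → go right; M < N → go left; M > K → go right; M > L → go right. Place as right child of L.
Insert Z: Z > V → go right. Place as right child of V.
Insert X: X > V → go right; X < Z → go left. Place as left child of Z.
Insert A: A < V → go left; A < B → go left. Place as left child of B.

Leaves: A, C, I, M, O, S, X — 7 in total.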